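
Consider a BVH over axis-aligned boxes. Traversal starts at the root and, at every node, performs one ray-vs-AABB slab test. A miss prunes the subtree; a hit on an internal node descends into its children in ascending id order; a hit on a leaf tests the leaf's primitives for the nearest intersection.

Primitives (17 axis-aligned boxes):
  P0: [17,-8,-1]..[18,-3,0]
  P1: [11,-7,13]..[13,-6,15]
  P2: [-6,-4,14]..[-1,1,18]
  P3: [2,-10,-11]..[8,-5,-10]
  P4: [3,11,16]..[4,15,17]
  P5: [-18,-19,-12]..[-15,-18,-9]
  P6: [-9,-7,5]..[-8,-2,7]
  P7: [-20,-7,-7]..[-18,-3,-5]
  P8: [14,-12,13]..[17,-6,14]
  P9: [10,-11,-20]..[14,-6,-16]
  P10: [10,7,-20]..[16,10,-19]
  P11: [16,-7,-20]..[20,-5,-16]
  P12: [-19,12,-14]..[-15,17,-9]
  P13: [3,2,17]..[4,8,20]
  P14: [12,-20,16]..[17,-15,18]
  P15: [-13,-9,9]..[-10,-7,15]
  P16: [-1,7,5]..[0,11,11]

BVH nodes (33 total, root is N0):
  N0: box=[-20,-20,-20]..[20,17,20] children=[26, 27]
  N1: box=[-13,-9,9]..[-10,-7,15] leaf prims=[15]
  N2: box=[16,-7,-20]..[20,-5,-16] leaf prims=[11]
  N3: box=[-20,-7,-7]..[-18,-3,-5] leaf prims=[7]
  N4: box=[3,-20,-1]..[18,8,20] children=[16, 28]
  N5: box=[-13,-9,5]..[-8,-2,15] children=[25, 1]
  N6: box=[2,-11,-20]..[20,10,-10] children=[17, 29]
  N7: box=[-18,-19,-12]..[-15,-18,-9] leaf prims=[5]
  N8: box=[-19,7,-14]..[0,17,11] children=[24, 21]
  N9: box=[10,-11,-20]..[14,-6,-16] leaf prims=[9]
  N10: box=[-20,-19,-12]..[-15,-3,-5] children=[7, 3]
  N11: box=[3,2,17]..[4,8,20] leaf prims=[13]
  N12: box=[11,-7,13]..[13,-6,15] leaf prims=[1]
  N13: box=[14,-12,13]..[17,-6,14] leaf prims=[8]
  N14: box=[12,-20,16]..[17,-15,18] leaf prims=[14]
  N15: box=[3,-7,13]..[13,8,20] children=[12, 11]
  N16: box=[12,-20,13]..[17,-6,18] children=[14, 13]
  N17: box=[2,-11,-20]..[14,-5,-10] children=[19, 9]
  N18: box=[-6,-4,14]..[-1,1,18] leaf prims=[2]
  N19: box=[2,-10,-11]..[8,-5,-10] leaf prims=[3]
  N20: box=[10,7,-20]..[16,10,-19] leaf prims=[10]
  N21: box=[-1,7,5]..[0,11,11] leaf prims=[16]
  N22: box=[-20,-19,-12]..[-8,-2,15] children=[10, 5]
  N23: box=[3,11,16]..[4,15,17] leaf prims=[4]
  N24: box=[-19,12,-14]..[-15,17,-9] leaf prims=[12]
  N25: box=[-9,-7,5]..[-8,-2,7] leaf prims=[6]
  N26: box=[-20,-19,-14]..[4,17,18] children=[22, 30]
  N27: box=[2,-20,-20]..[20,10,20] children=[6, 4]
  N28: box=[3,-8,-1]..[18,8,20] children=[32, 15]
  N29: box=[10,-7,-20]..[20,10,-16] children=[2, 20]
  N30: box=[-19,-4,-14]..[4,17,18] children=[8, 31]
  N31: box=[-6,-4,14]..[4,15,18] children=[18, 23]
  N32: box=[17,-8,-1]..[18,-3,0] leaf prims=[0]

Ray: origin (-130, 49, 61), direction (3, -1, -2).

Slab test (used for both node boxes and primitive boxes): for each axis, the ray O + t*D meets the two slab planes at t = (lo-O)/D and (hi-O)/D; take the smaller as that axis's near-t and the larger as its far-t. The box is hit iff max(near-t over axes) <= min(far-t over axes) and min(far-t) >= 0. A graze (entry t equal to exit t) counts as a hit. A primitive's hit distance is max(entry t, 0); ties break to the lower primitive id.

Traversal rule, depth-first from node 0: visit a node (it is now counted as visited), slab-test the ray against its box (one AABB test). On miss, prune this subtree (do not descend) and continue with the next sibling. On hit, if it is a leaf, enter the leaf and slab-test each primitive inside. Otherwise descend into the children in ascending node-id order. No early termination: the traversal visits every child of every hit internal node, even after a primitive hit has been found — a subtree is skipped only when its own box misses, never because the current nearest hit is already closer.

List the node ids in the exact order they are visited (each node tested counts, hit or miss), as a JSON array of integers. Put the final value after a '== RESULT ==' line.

Trace the traversal:
N0 x:[110/3,50] y:[32,69] z:[41/2,81/2] -> hit [110/3,81/2], descend [26, 27]
  N26 x:[110/3,134/3] y:[32,68] z:[43/2,75/2] -> hit [110/3,75/2], descend [22, 30]
    N22 x:[110/3,122/3] y:[51,68] z:[23,73/2] -> miss, prune
    N30 x:[37,134/3] y:[32,53] z:[43/2,75/2] -> hit [37,75/2], descend [8, 31]
      N8 x:[37,130/3] y:[32,42] z:[25,75/2] -> hit [37,75/2], descend [21, 24]
        N21 x:[43,130/3] y:[38,42] z:[25,28] -> miss, prune
        N24 x:[37,115/3] y:[32,37] z:[35,75/2] -> hit [37,37] leaf, test {P12@t=37}
      N31 x:[124/3,134/3] y:[34,53] z:[43/2,47/2] -> miss, prune
  N27 x:[44,50] y:[39,69] z:[41/2,81/2] -> miss, prune

9 AABB tests over nodes [0, 26, 22, 30, 8, 21, 24, 31, 27]; 1 leaf entered; closest P12.

== RESULT ==
[0, 26, 22, 30, 8, 21, 24, 31, 27]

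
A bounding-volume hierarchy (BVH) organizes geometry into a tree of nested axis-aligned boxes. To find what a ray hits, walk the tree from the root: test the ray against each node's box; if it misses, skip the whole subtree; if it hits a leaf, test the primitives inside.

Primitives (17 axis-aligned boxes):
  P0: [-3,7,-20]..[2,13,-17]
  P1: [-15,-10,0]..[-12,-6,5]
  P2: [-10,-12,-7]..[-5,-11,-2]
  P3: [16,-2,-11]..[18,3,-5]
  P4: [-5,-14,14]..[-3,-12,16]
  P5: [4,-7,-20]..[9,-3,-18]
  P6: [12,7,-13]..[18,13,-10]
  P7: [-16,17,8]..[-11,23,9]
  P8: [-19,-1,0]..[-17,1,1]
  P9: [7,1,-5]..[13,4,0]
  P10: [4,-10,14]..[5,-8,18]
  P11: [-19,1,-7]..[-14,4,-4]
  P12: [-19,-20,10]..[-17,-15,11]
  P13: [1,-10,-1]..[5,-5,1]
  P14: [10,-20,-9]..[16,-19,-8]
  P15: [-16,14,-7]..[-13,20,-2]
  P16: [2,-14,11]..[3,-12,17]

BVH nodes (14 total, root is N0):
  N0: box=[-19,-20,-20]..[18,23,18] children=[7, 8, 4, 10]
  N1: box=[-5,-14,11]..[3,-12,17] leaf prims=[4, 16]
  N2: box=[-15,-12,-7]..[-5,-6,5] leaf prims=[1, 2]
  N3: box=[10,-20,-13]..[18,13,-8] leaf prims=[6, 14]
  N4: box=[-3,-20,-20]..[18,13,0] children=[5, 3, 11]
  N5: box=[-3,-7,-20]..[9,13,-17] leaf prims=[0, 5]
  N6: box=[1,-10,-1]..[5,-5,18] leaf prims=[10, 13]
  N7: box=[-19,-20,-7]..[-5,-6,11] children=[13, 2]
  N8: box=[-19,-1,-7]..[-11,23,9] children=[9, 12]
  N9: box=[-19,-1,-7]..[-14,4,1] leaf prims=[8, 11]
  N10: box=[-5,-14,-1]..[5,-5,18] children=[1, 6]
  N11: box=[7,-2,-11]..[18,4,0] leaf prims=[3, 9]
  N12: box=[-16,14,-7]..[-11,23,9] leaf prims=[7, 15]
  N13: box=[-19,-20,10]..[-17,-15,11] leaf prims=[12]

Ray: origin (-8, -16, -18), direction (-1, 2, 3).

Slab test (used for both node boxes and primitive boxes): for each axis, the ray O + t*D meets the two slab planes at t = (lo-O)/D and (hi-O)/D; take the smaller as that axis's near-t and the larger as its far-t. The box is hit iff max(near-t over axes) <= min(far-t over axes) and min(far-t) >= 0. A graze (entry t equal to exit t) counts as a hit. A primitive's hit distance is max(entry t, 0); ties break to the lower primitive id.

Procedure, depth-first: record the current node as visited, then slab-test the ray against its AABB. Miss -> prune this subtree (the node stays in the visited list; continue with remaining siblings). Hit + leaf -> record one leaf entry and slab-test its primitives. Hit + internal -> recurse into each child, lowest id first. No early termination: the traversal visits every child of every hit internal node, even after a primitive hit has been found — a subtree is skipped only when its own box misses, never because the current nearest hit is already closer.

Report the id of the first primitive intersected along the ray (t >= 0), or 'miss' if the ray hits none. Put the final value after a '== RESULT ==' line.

Trace the traversal:
N0 x:[-26,11] y:[-2,39/2] z:[-2/3,12] -> hit [-2/3,11], descend [4, 7, 8, 10]
  N4 x:[-26,-5] y:[-2,29/2] z:[-2/3,6] -> miss, prune
  N7 x:[-3,11] y:[-2,5] z:[11/3,29/3] -> hit [11/3,5], descend [2, 13]
    N2 x:[-3,7] y:[2,5] z:[11/3,23/3] -> hit [11/3,5] leaf, test {P1(miss), P2(miss)}
    N13 x:[9,11] y:[-2,1/2] z:[28/3,29/3] -> miss, prune
  N8 x:[3,11] y:[15/2,39/2] z:[11/3,9] -> hit [15/2,9], descend [9, 12]
    N9 x:[6,11] y:[15/2,10] z:[11/3,19/3] -> miss, prune
    N12 x:[3,8] y:[15,39/2] z:[11/3,9] -> miss, prune
  N10 x:[-13,-3] y:[1,11/2] z:[17/3,12] -> miss, prune

Summary -> nodes [0, 4, 7, 2, 13, 8, 9, 12, 10]; box-tests=9; leaf-entries=1; first=miss

== RESULT ==
miss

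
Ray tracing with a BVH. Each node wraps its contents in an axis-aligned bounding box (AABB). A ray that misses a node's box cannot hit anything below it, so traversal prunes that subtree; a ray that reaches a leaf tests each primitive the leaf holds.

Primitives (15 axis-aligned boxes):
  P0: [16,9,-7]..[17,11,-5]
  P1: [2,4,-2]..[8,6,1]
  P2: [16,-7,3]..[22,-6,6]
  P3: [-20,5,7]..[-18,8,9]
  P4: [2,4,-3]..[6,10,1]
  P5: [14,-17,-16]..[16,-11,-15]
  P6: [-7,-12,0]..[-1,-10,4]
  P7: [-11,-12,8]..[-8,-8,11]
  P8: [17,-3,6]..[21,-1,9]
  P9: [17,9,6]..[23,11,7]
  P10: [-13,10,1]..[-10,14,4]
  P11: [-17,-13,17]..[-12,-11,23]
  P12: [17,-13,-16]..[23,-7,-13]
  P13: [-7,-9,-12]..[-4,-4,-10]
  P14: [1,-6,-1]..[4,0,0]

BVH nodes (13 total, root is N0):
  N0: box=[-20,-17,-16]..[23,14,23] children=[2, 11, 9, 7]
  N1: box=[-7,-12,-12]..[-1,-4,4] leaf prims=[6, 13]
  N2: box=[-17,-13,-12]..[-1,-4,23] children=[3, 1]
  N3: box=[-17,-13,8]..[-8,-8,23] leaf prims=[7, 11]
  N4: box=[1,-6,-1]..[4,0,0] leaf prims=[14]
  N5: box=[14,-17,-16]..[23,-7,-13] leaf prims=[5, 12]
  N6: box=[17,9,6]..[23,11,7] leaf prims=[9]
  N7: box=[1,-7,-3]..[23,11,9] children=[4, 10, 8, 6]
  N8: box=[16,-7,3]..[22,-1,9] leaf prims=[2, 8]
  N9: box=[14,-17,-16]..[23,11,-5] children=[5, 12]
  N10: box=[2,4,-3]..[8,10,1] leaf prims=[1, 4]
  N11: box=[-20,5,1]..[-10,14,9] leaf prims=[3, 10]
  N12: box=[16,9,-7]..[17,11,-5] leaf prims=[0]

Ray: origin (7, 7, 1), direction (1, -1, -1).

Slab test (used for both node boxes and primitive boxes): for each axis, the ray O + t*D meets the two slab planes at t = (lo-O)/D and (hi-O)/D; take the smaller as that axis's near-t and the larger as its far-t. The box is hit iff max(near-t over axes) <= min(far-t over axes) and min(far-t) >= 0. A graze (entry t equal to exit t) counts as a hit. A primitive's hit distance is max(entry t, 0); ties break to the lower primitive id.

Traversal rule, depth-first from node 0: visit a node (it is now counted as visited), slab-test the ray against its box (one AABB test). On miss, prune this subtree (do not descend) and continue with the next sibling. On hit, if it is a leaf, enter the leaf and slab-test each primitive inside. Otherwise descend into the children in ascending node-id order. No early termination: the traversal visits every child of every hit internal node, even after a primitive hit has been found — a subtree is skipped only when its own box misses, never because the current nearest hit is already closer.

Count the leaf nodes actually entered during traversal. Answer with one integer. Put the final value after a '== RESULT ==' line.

Walk:
N0 x:[-27,16] y:[-7,24] z:[-22,17] -> hit [-7,16], descend [2, 7, 9, 11]
  N2 x:[-24,-8] y:[11,20] z:[-22,13] -> miss, prune
  N7 x:[-6,16] y:[-4,14] z:[-8,4] -> hit [-4,4], descend [4, 6, 8, 10]
    N4 x:[-6,-3] y:[7,13] z:[1,2] -> miss, prune
    N6 x:[10,16] y:[-4,-2] z:[-6,-5] -> miss, prune
    N8 x:[9,15] y:[8,14] z:[-8,-2] -> miss, prune
    N10 x:[-5,1] y:[-3,3] z:[0,4] -> hit [0,1] leaf, test {P1@t=1, P4(miss)}
  N9 x:[7,16] y:[-4,24] z:[6,17] -> hit [7,16], descend [5, 12]
    N5 x:[7,16] y:[14,24] z:[14,17] -> hit [14,16] leaf, test {P5(miss), P12@t=14}
    N12 x:[9,10] y:[-4,-2] z:[6,8] -> miss, prune
  N11 x:[-27,-17] y:[-7,2] z:[-8,0] -> miss, prune

order=[0, 2, 7, 4, 6, 8, 10, 9, 5, 12, 11]  |boxes|=11  |leaves|=2  hit=P1

== RESULT ==
2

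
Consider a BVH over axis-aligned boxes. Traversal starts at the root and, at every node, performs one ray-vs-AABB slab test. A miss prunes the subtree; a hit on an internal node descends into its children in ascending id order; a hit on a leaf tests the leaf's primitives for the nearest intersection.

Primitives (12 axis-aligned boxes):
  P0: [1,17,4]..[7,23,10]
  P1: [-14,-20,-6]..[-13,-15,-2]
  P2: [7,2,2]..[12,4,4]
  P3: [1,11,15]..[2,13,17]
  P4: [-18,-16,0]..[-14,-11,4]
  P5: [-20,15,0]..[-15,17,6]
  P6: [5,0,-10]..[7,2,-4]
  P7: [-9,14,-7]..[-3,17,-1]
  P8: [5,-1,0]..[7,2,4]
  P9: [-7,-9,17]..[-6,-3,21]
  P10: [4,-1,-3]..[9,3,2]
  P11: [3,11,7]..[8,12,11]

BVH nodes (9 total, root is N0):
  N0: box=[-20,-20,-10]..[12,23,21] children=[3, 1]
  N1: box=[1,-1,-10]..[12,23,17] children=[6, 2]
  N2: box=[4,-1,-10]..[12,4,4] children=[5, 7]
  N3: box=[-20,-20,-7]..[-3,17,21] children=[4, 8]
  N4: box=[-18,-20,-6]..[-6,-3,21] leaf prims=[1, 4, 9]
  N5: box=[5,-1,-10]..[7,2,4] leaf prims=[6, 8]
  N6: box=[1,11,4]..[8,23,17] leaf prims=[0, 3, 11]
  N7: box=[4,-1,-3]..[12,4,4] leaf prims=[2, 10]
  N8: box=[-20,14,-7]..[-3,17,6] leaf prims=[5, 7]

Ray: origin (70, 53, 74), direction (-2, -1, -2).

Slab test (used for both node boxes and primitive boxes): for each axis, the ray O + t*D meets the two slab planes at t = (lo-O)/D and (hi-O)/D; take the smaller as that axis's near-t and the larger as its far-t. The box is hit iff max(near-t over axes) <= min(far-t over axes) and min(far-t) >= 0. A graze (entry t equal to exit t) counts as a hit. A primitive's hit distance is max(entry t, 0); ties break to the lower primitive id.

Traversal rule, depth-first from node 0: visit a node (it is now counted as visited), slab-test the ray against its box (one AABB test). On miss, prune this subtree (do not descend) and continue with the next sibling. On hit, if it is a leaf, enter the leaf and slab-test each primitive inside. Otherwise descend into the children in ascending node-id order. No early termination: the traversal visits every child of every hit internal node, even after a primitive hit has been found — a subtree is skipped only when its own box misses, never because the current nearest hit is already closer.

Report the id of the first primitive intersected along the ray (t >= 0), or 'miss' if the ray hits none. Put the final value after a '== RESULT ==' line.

Walk:
N0 x:[29,45] y:[30,73] z:[53/2,42] -> hit [30,42], descend [1, 3]
  N1 x:[29,69/2] y:[30,54] z:[57/2,42] -> hit [30,69/2], descend [2, 6]
    N2 x:[29,33] y:[49,54] z:[35,42] -> miss, prune
    N6 x:[31,69/2] y:[30,42] z:[57/2,35] -> hit [31,69/2] leaf, test {P0@t=32, P3(miss), P11(miss)}
  N3 x:[73/2,45] y:[36,73] z:[53/2,81/2] -> hit [73/2,81/2], descend [4, 8]
    N4 x:[38,44] y:[56,73] z:[53/2,40] -> miss, prune
    N8 x:[73/2,45] y:[36,39] z:[34,81/2] -> hit [73/2,39] leaf, test {P5(miss), P7@t=75/2}

7 AABB tests over nodes [0, 1, 2, 6, 3, 4, 8]; 2 leaves entered; closest P0.

== RESULT ==
0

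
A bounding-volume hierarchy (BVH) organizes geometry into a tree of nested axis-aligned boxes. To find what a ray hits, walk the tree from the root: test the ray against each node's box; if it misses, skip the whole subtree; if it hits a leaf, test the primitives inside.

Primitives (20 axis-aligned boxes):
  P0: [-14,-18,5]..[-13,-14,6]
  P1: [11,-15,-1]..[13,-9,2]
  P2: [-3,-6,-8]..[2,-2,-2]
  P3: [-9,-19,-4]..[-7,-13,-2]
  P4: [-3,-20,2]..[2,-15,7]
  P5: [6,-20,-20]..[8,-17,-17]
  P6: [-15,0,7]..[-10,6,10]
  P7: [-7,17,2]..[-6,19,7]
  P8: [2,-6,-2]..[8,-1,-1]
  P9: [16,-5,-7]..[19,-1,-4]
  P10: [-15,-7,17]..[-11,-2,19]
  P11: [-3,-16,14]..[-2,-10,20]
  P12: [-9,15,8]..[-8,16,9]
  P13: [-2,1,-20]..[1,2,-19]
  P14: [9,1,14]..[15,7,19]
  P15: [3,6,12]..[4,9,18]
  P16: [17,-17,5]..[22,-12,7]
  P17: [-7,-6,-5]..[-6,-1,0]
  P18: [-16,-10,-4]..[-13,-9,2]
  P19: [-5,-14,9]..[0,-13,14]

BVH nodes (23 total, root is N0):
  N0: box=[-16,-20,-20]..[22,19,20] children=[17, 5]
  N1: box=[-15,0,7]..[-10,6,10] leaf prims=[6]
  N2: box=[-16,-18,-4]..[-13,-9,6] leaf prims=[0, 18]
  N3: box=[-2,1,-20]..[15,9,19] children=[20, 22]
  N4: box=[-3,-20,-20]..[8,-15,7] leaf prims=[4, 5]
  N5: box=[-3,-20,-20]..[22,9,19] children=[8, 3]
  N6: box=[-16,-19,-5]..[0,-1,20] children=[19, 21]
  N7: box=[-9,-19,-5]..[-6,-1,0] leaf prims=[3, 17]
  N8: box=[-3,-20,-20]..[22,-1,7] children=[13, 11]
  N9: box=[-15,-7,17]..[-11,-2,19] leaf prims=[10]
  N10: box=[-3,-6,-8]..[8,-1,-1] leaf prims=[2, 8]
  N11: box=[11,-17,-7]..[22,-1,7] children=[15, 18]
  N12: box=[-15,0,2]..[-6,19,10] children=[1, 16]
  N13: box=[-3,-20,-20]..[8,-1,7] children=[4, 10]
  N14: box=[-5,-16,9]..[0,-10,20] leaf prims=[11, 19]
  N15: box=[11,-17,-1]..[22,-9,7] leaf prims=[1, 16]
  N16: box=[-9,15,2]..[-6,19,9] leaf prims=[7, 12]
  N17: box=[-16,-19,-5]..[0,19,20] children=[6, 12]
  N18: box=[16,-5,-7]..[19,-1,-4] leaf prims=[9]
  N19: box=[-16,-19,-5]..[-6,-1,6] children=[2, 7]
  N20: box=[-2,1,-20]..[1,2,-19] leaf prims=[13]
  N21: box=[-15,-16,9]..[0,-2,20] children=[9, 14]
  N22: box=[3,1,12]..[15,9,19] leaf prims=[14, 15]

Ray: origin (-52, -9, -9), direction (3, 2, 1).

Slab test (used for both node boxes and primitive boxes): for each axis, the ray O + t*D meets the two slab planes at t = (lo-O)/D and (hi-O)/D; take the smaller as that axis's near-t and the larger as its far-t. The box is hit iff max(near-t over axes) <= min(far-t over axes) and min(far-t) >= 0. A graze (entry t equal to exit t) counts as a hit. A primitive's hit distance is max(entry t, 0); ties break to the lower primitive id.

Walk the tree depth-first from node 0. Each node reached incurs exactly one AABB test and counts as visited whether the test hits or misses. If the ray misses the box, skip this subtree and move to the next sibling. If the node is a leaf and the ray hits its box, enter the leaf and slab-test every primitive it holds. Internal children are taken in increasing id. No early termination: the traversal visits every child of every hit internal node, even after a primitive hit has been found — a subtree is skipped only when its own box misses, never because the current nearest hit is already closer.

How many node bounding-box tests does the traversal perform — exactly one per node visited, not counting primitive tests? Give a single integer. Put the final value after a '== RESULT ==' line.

Trace the traversal:
N0 x:[12,74/3] y:[-11/2,14] z:[-11,29] -> hit [12,14], descend [5, 17]
  N5 x:[49/3,74/3] y:[-11/2,9] z:[-11,28] -> miss, prune
  N17 x:[12,52/3] y:[-5,14] z:[4,29] -> hit [12,14], descend [6, 12]
    N6 x:[12,52/3] y:[-5,4] z:[4,29] -> miss, prune
    N12 x:[37/3,46/3] y:[9/2,14] z:[11,19] -> hit [37/3,14], descend [1, 16]
      N1 x:[37/3,14] y:[9/2,15/2] z:[16,19] -> miss, prune
      N16 x:[43/3,46/3] y:[12,14] z:[11,18] -> miss, prune

order=[0, 5, 17, 6, 12, 1, 16]  |boxes|=7  |leaves|=0  hit=miss

== RESULT ==
7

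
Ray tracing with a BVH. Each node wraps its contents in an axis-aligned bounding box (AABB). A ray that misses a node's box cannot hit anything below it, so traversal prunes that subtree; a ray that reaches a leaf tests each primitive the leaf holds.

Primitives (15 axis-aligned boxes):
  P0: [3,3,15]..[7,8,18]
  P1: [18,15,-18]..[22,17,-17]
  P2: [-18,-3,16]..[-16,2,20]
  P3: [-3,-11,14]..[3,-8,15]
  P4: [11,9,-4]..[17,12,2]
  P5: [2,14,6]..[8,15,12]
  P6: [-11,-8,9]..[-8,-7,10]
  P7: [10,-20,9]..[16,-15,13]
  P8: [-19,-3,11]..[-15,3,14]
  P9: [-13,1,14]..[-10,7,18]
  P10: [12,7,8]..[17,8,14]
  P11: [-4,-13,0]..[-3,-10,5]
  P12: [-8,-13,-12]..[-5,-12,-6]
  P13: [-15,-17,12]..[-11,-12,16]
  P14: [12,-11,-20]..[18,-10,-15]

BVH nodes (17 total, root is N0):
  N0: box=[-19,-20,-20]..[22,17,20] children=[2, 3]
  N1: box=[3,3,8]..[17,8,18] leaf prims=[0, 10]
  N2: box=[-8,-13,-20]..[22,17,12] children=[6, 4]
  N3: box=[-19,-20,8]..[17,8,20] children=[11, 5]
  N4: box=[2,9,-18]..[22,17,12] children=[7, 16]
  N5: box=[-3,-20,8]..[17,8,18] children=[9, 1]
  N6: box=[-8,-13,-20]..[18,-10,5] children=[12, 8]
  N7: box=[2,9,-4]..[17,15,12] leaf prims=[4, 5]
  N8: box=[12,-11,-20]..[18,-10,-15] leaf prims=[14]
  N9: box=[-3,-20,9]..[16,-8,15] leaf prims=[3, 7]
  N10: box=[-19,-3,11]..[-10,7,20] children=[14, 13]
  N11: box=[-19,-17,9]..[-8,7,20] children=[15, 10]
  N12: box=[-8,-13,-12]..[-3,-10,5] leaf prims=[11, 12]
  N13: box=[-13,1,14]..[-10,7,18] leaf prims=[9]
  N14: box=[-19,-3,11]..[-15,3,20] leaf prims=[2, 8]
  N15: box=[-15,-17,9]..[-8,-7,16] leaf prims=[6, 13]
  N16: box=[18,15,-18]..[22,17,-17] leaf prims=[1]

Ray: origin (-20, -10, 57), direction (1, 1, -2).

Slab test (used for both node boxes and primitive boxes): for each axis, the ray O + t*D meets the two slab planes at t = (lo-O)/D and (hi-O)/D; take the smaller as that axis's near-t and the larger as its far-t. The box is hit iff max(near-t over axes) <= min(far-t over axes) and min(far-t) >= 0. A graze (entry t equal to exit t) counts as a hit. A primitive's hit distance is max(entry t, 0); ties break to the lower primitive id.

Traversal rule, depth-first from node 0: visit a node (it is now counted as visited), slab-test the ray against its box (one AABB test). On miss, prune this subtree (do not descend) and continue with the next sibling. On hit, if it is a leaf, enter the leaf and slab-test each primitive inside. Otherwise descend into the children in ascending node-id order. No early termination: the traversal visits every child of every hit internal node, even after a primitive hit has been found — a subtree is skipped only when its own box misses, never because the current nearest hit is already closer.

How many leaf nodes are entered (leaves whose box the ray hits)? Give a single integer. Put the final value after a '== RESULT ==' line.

Walk:
N0 x:[1,42] y:[-10,27] z:[37/2,77/2] -> hit [37/2,27], descend [2, 3]
  N2 x:[12,42] y:[-3,27] z:[45/2,77/2] -> hit [45/2,27], descend [4, 6]
    N4 x:[22,42] y:[19,27] z:[45/2,75/2] -> hit [45/2,27], descend [7, 16]
      N7 x:[22,37] y:[19,25] z:[45/2,61/2] -> hit [45/2,25] leaf, test {P4(miss), P5@t=24}
      N16 x:[38,42] y:[25,27] z:[37,75/2] -> miss, prune
    N6 x:[12,38] y:[-3,0] z:[26,77/2] -> miss, prune
  N3 x:[1,37] y:[-10,18] z:[37/2,49/2] -> miss, prune

Summary -> nodes [0, 2, 4, 7, 16, 6, 3]; box-tests=7; leaf-entries=1; first=P5

== RESULT ==
1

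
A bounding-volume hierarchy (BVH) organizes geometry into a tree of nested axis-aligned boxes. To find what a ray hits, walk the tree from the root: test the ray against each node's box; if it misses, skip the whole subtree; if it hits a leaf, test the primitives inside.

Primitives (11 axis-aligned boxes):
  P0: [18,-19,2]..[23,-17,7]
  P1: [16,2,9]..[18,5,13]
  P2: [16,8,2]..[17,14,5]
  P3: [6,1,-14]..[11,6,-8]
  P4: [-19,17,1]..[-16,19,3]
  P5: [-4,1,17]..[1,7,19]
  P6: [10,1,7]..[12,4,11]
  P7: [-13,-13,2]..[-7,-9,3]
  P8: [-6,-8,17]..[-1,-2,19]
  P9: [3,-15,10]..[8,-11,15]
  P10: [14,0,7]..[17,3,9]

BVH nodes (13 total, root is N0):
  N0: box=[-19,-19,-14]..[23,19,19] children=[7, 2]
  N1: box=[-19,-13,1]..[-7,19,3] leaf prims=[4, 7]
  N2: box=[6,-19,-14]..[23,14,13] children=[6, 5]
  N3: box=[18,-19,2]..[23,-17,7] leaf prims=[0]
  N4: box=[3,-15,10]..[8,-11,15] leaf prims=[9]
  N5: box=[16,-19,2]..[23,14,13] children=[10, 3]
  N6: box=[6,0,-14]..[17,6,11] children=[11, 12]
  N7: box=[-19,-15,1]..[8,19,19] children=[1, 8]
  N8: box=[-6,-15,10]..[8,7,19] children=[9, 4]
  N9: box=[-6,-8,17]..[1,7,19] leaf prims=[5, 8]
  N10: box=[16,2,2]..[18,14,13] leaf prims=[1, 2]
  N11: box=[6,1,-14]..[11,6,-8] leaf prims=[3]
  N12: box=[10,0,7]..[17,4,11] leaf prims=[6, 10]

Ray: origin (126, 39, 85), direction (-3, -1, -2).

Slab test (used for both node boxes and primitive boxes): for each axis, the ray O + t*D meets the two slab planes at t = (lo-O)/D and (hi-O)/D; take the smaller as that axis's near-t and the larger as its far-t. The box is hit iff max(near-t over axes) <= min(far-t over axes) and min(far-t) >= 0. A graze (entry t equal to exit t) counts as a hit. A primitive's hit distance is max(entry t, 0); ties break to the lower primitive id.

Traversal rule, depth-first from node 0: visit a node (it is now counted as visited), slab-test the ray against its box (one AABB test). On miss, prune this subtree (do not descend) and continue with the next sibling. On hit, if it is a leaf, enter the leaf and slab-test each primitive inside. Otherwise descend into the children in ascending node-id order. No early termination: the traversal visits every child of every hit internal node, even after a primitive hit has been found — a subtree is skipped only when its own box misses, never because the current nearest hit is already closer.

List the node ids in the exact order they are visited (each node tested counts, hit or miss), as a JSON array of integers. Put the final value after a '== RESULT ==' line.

Walk:
N0 x:[103/3,145/3] y:[20,58] z:[33,99/2] -> hit [103/3,145/3], descend [2, 7]
  N2 x:[103/3,40] y:[25,58] z:[36,99/2] -> hit [36,40], descend [5, 6]
    N5 x:[103/3,110/3] y:[25,58] z:[36,83/2] -> hit [36,110/3], descend [3, 10]
      N3 x:[103/3,36] y:[56,58] z:[39,83/2] -> miss, prune
      N10 x:[36,110/3] y:[25,37] z:[36,83/2] -> hit [36,110/3] leaf, test {P1@t=36, P2(miss)}
    N6 x:[109/3,40] y:[33,39] z:[37,99/2] -> hit [37,39], descend [11, 12]
      N11 x:[115/3,40] y:[33,38] z:[93/2,99/2] -> miss, prune
      N12 x:[109/3,116/3] y:[35,39] z:[37,39] -> hit [37,116/3] leaf, test {P6@t=38, P10(miss)}
  N7 x:[118/3,145/3] y:[20,54] z:[33,42] -> hit [118/3,42], descend [1, 8]
    N1 x:[133/3,145/3] y:[20,52] z:[41,42] -> miss, prune
    N8 x:[118/3,44] y:[32,54] z:[33,75/2] -> miss, prune

Summary -> nodes [0, 2, 5, 3, 10, 6, 11, 12, 7, 1, 8]; box-tests=11; leaf-entries=2; first=P1

== RESULT ==
[0, 2, 5, 3, 10, 6, 11, 12, 7, 1, 8]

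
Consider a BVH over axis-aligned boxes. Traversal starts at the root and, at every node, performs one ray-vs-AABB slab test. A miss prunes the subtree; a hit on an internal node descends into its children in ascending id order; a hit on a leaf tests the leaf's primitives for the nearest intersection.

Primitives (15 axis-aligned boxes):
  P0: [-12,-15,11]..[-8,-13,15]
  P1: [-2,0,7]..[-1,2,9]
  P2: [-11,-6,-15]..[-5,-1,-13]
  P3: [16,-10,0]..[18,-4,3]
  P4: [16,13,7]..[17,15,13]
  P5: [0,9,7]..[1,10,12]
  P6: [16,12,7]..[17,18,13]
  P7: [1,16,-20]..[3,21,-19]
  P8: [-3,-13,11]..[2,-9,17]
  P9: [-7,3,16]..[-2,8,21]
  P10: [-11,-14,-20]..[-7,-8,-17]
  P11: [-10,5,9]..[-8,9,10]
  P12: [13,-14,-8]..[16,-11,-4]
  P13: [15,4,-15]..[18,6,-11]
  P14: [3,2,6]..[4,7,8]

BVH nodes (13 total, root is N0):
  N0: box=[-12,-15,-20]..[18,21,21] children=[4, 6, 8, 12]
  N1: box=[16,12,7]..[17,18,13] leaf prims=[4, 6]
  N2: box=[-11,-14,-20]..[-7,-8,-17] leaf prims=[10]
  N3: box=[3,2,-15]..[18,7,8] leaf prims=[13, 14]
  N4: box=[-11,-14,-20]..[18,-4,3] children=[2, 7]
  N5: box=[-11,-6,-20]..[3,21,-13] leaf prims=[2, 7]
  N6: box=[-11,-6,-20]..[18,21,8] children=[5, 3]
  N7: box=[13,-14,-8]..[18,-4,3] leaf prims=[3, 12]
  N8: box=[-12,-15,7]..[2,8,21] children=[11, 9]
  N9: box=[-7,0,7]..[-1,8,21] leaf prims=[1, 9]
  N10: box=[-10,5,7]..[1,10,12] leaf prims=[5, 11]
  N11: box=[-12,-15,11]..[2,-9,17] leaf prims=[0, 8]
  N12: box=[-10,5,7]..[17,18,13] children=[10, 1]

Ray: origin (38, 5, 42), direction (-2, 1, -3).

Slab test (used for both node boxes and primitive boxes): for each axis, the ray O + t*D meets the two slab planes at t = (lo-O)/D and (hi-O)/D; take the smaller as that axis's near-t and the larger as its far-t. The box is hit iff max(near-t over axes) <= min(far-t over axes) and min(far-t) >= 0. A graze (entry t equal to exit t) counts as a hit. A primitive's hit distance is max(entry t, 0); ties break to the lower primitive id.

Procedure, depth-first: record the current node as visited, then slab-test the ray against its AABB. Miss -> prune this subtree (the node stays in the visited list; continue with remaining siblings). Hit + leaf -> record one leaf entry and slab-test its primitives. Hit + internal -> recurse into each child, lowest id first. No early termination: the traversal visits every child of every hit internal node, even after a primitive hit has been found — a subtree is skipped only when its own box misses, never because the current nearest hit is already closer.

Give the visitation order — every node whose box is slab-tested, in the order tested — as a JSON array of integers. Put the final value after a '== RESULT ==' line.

Traverse from the root:
N0 x:[10,25] y:[-20,16] z:[7,62/3] -> hit [10,16], descend [4, 6, 8, 12]
  N4 x:[10,49/2] y:[-19,-9] z:[13,62/3] -> miss, prune
  N6 x:[10,49/2] y:[-11,16] z:[34/3,62/3] -> hit [34/3,16], descend [3, 5]
    N3 x:[10,35/2] y:[-3,2] z:[34/3,19] -> miss, prune
    N5 x:[35/2,49/2] y:[-11,16] z:[55/3,62/3] -> miss, prune
  N8 x:[18,25] y:[-20,3] z:[7,35/3] -> miss, prune
  N12 x:[21/2,24] y:[0,13] z:[29/3,35/3] -> hit [21/2,35/3], descend [1, 10]
    N1 x:[21/2,11] y:[7,13] z:[29/3,35/3] -> hit [21/2,11] leaf, test {P4(miss), P6@t=21/2}
    N10 x:[37/2,24] y:[0,5] z:[10,35/3] -> miss, prune

order=[0, 4, 6, 3, 5, 8, 12, 1, 10]  |boxes|=9  |leaves|=1  hit=P6

== RESULT ==
[0, 4, 6, 3, 5, 8, 12, 1, 10]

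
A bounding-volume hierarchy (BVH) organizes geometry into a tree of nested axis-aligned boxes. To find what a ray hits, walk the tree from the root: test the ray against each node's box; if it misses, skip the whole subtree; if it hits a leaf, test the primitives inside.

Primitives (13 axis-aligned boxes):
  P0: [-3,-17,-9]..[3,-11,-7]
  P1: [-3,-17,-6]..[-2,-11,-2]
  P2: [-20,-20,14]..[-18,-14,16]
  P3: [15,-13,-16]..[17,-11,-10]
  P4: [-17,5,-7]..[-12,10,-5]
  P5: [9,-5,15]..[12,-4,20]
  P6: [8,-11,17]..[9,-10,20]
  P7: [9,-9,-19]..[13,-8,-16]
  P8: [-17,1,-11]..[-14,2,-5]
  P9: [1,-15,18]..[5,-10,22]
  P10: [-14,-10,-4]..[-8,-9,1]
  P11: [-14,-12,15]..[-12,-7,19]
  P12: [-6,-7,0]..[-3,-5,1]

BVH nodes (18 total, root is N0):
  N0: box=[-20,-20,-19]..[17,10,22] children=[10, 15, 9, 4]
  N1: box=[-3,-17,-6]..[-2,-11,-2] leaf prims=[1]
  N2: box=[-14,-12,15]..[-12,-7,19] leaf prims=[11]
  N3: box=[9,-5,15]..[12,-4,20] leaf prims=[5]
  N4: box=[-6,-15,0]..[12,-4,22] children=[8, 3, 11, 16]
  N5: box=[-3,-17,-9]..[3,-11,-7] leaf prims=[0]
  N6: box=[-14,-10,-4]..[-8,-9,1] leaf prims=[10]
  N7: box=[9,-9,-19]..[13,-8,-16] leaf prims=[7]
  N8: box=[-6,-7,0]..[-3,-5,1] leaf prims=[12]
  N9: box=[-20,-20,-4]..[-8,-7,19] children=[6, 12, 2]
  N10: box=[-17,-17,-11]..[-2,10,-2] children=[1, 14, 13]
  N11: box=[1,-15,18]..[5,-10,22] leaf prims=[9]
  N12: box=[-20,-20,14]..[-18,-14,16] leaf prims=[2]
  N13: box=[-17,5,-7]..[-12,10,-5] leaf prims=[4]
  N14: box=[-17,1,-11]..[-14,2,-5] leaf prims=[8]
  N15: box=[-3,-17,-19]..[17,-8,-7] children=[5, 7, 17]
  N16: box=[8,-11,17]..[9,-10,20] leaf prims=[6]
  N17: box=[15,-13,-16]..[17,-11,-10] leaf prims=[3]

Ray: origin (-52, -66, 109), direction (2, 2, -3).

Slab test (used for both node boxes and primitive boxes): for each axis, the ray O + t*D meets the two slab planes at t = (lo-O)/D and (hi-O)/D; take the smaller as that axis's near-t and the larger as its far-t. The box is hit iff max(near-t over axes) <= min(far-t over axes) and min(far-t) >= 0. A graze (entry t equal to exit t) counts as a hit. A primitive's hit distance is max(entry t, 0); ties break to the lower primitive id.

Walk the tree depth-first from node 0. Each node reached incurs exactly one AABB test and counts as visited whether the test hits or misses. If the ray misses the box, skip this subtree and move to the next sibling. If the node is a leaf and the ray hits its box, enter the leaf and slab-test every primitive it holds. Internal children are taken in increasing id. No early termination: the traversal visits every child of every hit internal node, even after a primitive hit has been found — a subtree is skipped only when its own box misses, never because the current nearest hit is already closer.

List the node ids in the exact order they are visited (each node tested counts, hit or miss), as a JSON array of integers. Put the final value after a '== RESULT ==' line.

Walk:
N0 x:[16,69/2] y:[23,38] z:[29,128/3] -> hit [29,69/2], descend [4, 9, 10, 15]
  N4 x:[23,32] y:[51/2,31] z:[29,109/3] -> hit [29,31], descend [3, 8, 11, 16]
    N3 x:[61/2,32] y:[61/2,31] z:[89/3,94/3] -> hit [61/2,31] leaf, test {P5@t=61/2}
    N8 x:[23,49/2] y:[59/2,61/2] z:[36,109/3] -> miss, prune
    N11 x:[53/2,57/2] y:[51/2,28] z:[29,91/3] -> miss, prune
    N16 x:[30,61/2] y:[55/2,28] z:[89/3,92/3] -> miss, prune
  N9 x:[16,22] y:[23,59/2] z:[30,113/3] -> miss, prune
  N10 x:[35/2,25] y:[49/2,38] z:[37,40] -> miss, prune
  N15 x:[49/2,69/2] y:[49/2,29] z:[116/3,128/3] -> miss, prune

9 AABB tests over nodes [0, 4, 3, 8, 11, 16, 9, 10, 15]; 1 leaf entered; closest P5.

== RESULT ==
[0, 4, 3, 8, 11, 16, 9, 10, 15]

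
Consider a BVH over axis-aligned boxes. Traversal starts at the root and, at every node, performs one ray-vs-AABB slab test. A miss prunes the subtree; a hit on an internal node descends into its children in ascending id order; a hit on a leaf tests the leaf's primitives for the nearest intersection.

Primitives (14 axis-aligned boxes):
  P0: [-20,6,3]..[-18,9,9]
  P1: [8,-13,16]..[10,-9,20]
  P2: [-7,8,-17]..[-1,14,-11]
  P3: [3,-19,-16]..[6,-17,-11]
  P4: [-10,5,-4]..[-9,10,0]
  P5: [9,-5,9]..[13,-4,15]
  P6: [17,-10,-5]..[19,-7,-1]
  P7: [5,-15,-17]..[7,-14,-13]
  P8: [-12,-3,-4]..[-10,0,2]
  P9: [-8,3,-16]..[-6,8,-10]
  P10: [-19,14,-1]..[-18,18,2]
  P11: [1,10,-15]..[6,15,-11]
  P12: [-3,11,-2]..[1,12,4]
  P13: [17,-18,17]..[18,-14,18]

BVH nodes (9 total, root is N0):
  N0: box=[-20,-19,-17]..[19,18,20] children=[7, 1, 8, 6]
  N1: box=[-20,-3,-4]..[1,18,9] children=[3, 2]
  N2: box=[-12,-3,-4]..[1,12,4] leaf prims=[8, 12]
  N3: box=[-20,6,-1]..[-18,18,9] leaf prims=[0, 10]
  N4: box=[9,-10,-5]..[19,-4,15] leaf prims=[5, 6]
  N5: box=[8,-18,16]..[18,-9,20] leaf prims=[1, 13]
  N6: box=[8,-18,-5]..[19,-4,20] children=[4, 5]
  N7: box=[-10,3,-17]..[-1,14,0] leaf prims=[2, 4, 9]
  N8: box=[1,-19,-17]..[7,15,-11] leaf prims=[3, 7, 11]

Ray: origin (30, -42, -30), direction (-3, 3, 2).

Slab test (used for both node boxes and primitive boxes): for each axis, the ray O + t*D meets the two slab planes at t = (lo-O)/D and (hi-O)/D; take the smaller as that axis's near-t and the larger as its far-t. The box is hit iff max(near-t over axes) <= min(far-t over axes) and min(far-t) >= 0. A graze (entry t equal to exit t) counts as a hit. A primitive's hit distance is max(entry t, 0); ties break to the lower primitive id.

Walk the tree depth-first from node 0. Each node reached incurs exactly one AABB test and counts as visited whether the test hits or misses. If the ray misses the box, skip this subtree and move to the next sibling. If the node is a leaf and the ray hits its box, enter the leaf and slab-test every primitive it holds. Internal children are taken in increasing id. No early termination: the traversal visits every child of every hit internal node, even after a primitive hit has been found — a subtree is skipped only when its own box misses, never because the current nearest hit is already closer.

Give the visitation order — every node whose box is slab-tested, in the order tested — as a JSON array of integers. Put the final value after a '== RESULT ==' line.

Traverse from the root:
N0 x:[11/3,50/3] y:[23/3,20] z:[13/2,25] -> hit [23/3,50/3], descend [1, 6, 7, 8]
  N1 x:[29/3,50/3] y:[13,20] z:[13,39/2] -> hit [13,50/3], descend [2, 3]
    N2 x:[29/3,14] y:[13,18] z:[13,17] -> hit [13,14] leaf, test {P8@t=40/3, P12(miss)}
    N3 x:[16,50/3] y:[16,20] z:[29/2,39/2] -> hit [16,50/3] leaf, test {P0@t=33/2, P10(miss)}
  N6 x:[11/3,22/3] y:[8,38/3] z:[25/2,25] -> miss, prune
  N7 x:[31/3,40/3] y:[15,56/3] z:[13/2,15] -> miss, prune
  N8 x:[23/3,29/3] y:[23/3,19] z:[13/2,19/2] -> hit [23/3,19/2] leaf, test {P3@t=8, P7(miss), P11(miss)}

order=[0, 1, 2, 3, 6, 7, 8]  |boxes|=7  |leaves|=3  hit=P3

== RESULT ==
[0, 1, 2, 3, 6, 7, 8]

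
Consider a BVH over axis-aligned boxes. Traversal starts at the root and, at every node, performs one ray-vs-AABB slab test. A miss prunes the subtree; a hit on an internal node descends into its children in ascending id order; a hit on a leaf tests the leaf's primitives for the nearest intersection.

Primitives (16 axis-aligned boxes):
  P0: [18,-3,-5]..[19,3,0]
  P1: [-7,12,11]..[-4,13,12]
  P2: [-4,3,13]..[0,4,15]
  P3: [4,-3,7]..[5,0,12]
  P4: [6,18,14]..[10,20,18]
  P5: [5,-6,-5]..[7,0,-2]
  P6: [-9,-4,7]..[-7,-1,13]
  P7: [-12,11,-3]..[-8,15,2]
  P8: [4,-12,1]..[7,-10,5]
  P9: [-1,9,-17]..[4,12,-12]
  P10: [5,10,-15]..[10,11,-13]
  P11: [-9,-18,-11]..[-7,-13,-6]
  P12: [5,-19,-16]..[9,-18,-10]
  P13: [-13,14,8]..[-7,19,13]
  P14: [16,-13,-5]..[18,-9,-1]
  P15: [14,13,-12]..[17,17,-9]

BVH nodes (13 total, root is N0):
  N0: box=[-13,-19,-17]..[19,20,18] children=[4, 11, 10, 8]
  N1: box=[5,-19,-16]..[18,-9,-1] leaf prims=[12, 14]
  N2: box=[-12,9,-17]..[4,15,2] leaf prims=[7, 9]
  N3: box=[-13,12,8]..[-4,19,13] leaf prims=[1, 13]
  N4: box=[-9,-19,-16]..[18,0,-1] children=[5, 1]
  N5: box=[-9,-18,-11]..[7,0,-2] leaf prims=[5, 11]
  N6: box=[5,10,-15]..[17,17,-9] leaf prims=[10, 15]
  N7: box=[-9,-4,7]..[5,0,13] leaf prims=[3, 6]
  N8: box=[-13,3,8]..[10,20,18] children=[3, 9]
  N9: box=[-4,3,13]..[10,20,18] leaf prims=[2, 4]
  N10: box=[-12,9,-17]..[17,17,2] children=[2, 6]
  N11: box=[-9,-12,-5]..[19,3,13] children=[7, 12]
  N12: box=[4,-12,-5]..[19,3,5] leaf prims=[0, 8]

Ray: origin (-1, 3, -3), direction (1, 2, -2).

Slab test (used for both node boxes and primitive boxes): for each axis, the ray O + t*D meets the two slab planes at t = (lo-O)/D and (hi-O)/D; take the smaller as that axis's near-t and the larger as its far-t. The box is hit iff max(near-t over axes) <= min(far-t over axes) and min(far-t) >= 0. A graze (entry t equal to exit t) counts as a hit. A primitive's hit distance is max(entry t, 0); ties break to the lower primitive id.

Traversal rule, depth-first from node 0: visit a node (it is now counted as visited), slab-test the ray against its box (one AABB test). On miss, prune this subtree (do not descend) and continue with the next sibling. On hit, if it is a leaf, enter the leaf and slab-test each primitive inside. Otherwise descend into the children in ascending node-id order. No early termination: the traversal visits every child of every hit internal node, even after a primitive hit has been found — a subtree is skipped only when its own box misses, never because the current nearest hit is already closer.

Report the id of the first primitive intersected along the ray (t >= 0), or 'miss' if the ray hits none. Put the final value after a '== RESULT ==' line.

Traverse from the root:
N0 x:[-12,20] y:[-11,17/2] z:[-21/2,7] -> hit [-21/2,7], descend [4, 8, 10, 11]
  N4 x:[-8,19] y:[-11,-3/2] z:[-1,13/2] -> miss, prune
  N8 x:[-12,11] y:[0,17/2] z:[-21/2,-11/2] -> miss, prune
  N10 x:[-11,18] y:[3,7] z:[-5/2,7] -> hit [3,7], descend [2, 6]
    N2 x:[-11,5] y:[3,6] z:[-5/2,7] -> hit [3,5] leaf, test {P7(miss), P9@t=9/2}
    N6 x:[6,18] y:[7/2,7] z:[3,6] -> hit [6,6] leaf, test {P10(miss), P15(miss)}
  N11 x:[-8,20] y:[-15/2,0] z:[-8,1] -> hit [-15/2,0], descend [7, 12]
    N7 x:[-8,6] y:[-7/2,-3/2] z:[-8,-5] -> miss, prune
    N12 x:[5,20] y:[-15/2,0] z:[-4,1] -> miss, prune

Summary -> nodes [0, 4, 8, 10, 2, 6, 11, 7, 12]; box-tests=9; leaf-entries=2; first=P9

== RESULT ==
9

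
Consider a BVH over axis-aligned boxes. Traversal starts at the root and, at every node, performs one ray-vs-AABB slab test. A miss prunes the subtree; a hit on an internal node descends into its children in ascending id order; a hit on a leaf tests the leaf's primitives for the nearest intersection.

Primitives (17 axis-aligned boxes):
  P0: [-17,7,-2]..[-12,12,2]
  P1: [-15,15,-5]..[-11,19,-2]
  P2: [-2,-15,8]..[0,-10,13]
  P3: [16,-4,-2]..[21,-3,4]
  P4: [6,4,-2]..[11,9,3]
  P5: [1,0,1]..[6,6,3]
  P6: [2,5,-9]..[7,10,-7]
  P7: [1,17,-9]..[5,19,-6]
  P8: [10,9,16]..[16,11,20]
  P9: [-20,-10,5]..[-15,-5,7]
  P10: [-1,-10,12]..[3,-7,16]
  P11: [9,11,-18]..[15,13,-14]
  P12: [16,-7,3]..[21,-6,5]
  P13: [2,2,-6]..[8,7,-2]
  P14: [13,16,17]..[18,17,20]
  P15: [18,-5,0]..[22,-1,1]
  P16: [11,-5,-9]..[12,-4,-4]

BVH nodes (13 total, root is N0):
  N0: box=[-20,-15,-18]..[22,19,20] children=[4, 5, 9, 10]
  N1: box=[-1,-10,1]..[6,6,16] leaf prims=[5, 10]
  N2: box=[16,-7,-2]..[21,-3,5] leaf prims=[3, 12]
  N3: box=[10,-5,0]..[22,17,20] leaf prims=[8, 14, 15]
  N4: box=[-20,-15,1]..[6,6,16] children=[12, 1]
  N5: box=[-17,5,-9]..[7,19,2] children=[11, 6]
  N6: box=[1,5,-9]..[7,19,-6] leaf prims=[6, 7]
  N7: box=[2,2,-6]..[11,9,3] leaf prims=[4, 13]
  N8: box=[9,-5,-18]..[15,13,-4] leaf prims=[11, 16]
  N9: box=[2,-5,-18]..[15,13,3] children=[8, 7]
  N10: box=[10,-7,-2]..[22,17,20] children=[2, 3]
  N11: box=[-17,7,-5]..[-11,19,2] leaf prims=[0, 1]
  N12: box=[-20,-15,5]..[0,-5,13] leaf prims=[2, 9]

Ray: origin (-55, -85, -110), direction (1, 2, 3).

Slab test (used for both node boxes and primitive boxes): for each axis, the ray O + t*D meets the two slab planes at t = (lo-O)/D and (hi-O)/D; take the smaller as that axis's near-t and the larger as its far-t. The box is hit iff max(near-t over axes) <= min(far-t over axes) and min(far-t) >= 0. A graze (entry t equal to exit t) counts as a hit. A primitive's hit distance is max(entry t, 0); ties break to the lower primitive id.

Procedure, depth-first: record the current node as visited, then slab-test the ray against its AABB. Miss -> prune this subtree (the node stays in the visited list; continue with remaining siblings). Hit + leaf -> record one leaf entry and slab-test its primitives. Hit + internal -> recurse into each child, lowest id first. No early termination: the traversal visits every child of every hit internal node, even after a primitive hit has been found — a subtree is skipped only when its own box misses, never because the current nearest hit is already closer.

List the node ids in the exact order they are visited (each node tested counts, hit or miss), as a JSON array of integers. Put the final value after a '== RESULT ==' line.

Traverse from the root:
N0 x:[35,77] y:[35,52] z:[92/3,130/3] -> hit [35,130/3], descend [4, 5, 9, 10]
  N4 x:[35,61] y:[35,91/2] z:[37,42] -> hit [37,42], descend [1, 12]
    N1 x:[54,61] y:[75/2,91/2] z:[37,42] -> miss, prune
    N12 x:[35,55] y:[35,40] z:[115/3,41] -> hit [115/3,40] leaf, test {P2(miss), P9@t=115/3}
  N5 x:[38,62] y:[45,52] z:[101/3,112/3] -> miss, prune
  N9 x:[57,70] y:[40,49] z:[92/3,113/3] -> miss, prune
  N10 x:[65,77] y:[39,51] z:[36,130/3] -> miss, prune

7 AABB tests over nodes [0, 4, 1, 12, 5, 9, 10]; 1 leaf entered; closest P9.

== RESULT ==
[0, 4, 1, 12, 5, 9, 10]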